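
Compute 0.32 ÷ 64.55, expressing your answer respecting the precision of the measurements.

0.0050

0.32 ÷ 64.55 = 0.00495739736638…
Multiplication/division keeps the fewest significant figures: 0.32 → 2 s.f., 64.55 → 4 s.f.; limit is 2.
Rounded to 2 significant figures: 0.0050.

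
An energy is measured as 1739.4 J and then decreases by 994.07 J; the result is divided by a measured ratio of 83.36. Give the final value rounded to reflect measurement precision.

1739.4 J − 994.07 J = 745.33 J; the difference is limited to 1 decimal place (4 s.f.).
Carrying full precision, 745.33 ÷ 83.36 = 8.94109884837… J; 83.36 has 4 s.f., so the result keeps min(4, 4) = 4 s.f.
Rounded to 4 significant figures: 8.941 J.

8.941 J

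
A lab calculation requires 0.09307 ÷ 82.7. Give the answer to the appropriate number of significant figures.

0.00113

0.09307 ÷ 82.7 = 0.0011253929867…
Multiplication/division keeps the fewest significant figures: 0.09307 → 4 s.f., 82.7 → 3 s.f.; limit is 3.
Rounded to 3 significant figures: 0.00113.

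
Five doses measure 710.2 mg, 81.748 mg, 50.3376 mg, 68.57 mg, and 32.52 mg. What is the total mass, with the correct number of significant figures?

943.4 mg

710.2 mg + 81.748 mg + 50.3376 mg + 68.57 mg + 32.52 mg = 943.3756 mg.
Addition/subtraction keeps the fewest decimal places: 710.2 → 1 decimal place, 81.748 → 3 decimal places, 50.3376 → 4 decimal places, 68.57 → 2 decimal places, 32.52 → 2 decimal places; limit is 1.
Rounded to 1 decimal place: 943.4 mg.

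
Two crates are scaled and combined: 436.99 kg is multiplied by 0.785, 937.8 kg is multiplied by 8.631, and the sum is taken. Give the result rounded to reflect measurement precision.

8437 kg

436.99 × 0.785 = 343.03715 → 343 kg (3 s.f., last digit at the 10^0 place).
937.8 × 8.631 = 8094.1518 → 8094 kg (4 s.f., last digit at the 10^0 place).
Sum: 8437.18895 kg; keep the coarser place, 10^0.
Result: 8437 kg.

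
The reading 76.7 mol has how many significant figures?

76.7: every digit is nonzero and significant.

3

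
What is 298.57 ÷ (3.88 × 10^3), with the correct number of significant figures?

0.0770

298.57 ÷ (3.88 × 10^3) = 0.0769510309278…
Multiplication/division keeps the fewest significant figures: 298.57 → 5 s.f., 3.88 × 10^3 → 3 s.f.; limit is 3.
Rounded to 3 significant figures: 0.0770.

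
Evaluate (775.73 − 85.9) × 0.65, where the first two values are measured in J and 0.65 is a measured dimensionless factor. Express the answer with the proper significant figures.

775.73 J − 85.9 J = 689.83 J; the difference is limited to 1 decimal place (4 s.f.).
Carrying full precision, 689.83 × 0.65 = 448.3895 J; 0.65 has 2 s.f., so the result keeps min(4, 2) = 2 s.f.
Rounded to 2 significant figures: 4.5 × 10² J.

4.5 × 10² J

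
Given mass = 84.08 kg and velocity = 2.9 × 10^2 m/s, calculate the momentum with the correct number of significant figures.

2.4 × 10^4 kg·m/s

momentum = 84.08 kg × 2.9 × 10^2 m/s = 24383.2 kg·m/s.
84.08 has 4 significant figures; 2.9 × 10^2 has 2.
Division/multiplication keeps the fewest: 2 significant figures.
Rounded: 2.4 × 10^4 kg·m/s.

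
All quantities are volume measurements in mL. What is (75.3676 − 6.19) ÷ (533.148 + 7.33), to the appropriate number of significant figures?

0.1280

75.3676 − 6.19 = 69.1776, limited to 2 d.p. → 4 s.f.; 533.148 + 7.33 = 540.478, limited to 2 d.p. → 5 s.f.
Carrying full precision, 69.1776 ÷ 540.478 = 0.127993368833…; keep min(4, 5) = 4 s.f.
Rounded to 4 significant figures: 0.1280.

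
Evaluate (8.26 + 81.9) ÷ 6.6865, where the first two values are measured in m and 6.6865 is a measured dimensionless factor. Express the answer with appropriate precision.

8.26 m + 81.9 m = 90.16 m; the sum is limited to 1 decimal place (3 s.f.).
Carrying full precision, 90.16 ÷ 6.6865 = 13.4838854408… m; 6.6865 has 5 s.f., so the result keeps min(3, 5) = 3 s.f.
Rounded to 3 significant figures: 13.5 m.

13.5 m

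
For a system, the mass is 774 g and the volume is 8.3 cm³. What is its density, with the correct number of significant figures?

density = 774 g ÷ 8.3 cm³ = 93.2530120482… g/cm³.
774 has 3 significant figures; 8.3 has 2.
Division/multiplication keeps the fewest: 2 significant figures.
Rounded: 93 g/cm³.

93 g/cm³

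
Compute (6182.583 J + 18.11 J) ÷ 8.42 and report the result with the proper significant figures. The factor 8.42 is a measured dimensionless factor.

736 J

6182.583 J + 18.11 J = 6200.693 J; the sum is limited to 2 decimal places (6 s.f.).
Carrying full precision, 6200.693 ÷ 8.42 = 736.424346793… J; 8.42 has 3 s.f., so the result keeps min(6, 3) = 3 s.f.
Rounded to 3 significant figures: 736 J.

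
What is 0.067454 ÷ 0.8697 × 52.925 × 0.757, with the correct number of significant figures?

3.11

0.067454 ÷ 0.8697 × 52.925 × 0.757 = 3.10738442354…
Multiplication/division keeps the fewest significant figures: 0.067454 → 5 s.f., 0.8697 → 4 s.f., 52.925 → 5 s.f., 0.757 → 3 s.f.; limit is 3.
Rounded to 3 significant figures: 3.11.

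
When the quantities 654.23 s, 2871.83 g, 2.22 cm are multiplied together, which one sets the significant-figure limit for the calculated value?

654.23 s → 5 s.f.; 2871.83 g → 6 s.f.; 2.22 cm → 3 s.f.
The fewest is 3 significant figures, from 2.22 cm.

2.22 cm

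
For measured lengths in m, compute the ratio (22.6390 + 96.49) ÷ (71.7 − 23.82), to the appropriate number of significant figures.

2.49

22.6390 + 96.49 = 119.1290, limited to 2 d.p. → 5 s.f.; 71.7 − 23.82 = 47.88, limited to 1 d.p. → 3 s.f.
Carrying full precision, 119.1290 ÷ 47.88 = 2.48807435255…; keep min(5, 3) = 3 s.f.
Rounded to 3 significant figures: 2.49.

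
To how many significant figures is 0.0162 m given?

3

0.0162: leading zeros are not significant.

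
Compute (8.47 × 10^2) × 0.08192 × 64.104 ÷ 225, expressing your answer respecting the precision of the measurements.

(8.47 × 10^2) × 0.08192 × 64.104 ÷ 225 = 19.7686023509…
Multiplication/division keeps the fewest significant figures: 8.47 × 10^2 → 3 s.f., 0.08192 → 4 s.f., 64.104 → 5 s.f., 225 → 3 s.f.; limit is 3.
Rounded to 3 significant figures: 19.8.

19.8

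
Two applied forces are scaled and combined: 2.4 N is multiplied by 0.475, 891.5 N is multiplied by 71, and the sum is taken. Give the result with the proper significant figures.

6.3 × 10^4 N

2.4 × 0.475 = 1.14 → 1.1 N (2 s.f., last digit at the 10^-1 place).
891.5 × 71 = 63296.5 → 6.3 × 10^4 N (2 s.f., last digit at the 10^3 place).
Sum: 63297.64 N; keep the coarser place, 10^3.
Result: 6.3 × 10^4 N.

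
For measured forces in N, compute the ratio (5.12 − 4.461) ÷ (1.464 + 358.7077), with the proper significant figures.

5.12 − 4.461 = 0.659, limited to 2 d.p. → 2 s.f.; 1.464 + 358.7077 = 360.1717, limited to 3 d.p. → 6 s.f.
Carrying full precision, 0.659 ÷ 360.1717 = 0.00182968289846…; keep min(2, 6) = 2 s.f.
Rounded to 2 significant figures: 0.0018.

0.0018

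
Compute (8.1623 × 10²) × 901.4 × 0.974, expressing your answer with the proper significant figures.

(8.1623 × 10²) × 901.4 × 0.974 = 716620.229228
Multiplication/division keeps the fewest significant figures: 8.1623 × 10² → 5 s.f., 901.4 → 4 s.f., 0.974 → 3 s.f.; limit is 3.
Rounded to 3 significant figures: 7.17 × 10⁵.

7.17 × 10⁵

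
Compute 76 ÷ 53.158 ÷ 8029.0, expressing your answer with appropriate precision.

1.8 × 10⁻⁴

76 ÷ 53.158 ÷ 8029.0 = 0.000178067024437…
Multiplication/division keeps the fewest significant figures: 76 → 2 s.f., 53.158 → 5 s.f., 8029.0 → 5 s.f.; limit is 2.
Rounded to 2 significant figures: 1.8 × 10⁻⁴.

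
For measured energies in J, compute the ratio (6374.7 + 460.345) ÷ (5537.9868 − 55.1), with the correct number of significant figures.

6374.7 + 460.345 = 6835.045, limited to 1 d.p. → 5 s.f.; 5537.9868 − 55.1 = 5482.8868, limited to 1 d.p. → 5 s.f.
Carrying full precision, 6835.045 ÷ 5482.8868 = 1.24661428356…; keep min(5, 5) = 5 s.f.
Rounded to 5 significant figures: 1.2466.

1.2466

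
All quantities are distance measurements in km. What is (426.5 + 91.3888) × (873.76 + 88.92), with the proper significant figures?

4.986 × 10^5 km²

426.5 + 91.3888 = 517.8888, limited to 1 d.p. → 4 s.f.; 873.76 + 88.92 = 962.68, limited to 2 d.p. → 5 s.f.
Carrying full precision, 517.8888 × 962.68 = 498561.189984; keep min(4, 5) = 4 s.f.
Rounded to 4 significant figures: 4.986 × 10^5 km².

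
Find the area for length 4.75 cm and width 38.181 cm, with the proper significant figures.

area = 4.75 cm × 38.181 cm = 181.35975 cm².
4.75 has 3 significant figures; 38.181 has 5.
Division/multiplication keeps the fewest: 3 significant figures.
Rounded: 181 cm².

181 cm²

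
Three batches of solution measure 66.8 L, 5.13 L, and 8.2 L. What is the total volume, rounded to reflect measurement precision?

80.1 L

66.8 L + 5.13 L + 8.2 L = 80.13 L.
Addition/subtraction keeps the fewest decimal places: 66.8 → 1 decimal place, 5.13 → 2 decimal places, 8.2 → 1 decimal place; limit is 1.
Rounded to 1 decimal place: 80.1 L.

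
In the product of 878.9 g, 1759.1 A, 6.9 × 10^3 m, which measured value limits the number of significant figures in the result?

878.9 g → 4 s.f.; 1759.1 A → 5 s.f.; 6.9 × 10^3 m → 2 s.f.
The fewest is 2 significant figures, from 6.9 × 10^3 m.

6.9 × 10^3 m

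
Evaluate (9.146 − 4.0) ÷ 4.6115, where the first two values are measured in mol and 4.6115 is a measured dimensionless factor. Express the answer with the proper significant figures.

9.146 mol − 4.0 mol = 5.146 mol; the difference is limited to 1 decimal place (2 s.f.).
Carrying full precision, 5.146 ÷ 4.6115 = 1.11590588746… mol; 4.6115 has 5 s.f., so the result keeps min(2, 5) = 2 s.f.
Rounded to 2 significant figures: 1.1 mol.

1.1 mol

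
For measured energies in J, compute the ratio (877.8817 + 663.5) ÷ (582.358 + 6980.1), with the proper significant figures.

0.20382

877.8817 + 663.5 = 1541.3817, limited to 1 d.p. → 5 s.f.; 582.358 + 6980.1 = 7562.458, limited to 1 d.p. → 5 s.f.
Carrying full precision, 1541.3817 ÷ 7562.458 = 0.203820199729…; keep min(5, 5) = 5 s.f.
Rounded to 5 significant figures: 0.20382.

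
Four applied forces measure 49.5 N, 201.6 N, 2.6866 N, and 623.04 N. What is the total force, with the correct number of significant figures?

49.5 N + 201.6 N + 2.6866 N + 623.04 N = 876.8266 N.
Addition/subtraction keeps the fewest decimal places: 49.5 → 1 decimal place, 201.6 → 1 decimal place, 2.6866 → 4 decimal places, 623.04 → 2 decimal places; limit is 1.
Rounded to 1 decimal place: 876.8 N.

876.8 N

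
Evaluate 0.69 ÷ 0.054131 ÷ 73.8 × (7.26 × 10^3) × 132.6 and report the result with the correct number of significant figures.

1.7 × 10^5

0.69 ÷ 0.054131 ÷ 73.8 × (7.26 × 10^3) × 132.6 = 166274.949073…
Multiplication/division keeps the fewest significant figures: 0.69 → 2 s.f., 0.054131 → 5 s.f., 73.8 → 3 s.f., 7.26 × 10^3 → 3 s.f., 132.6 → 4 s.f.; limit is 2.
Rounded to 2 significant figures: 1.7 × 10^5.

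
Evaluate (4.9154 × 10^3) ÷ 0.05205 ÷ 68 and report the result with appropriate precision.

1.4 × 10^3

(4.9154 × 10^3) ÷ 0.05205 ÷ 68 = 1388.76645759…
Multiplication/division keeps the fewest significant figures: 4.9154 × 10^3 → 5 s.f., 0.05205 → 4 s.f., 68 → 2 s.f.; limit is 2.
Rounded to 2 significant figures: 1.4 × 10^3.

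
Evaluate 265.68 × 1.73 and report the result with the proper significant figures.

4.60 × 10²

265.68 × 1.73 = 459.6264
Multiplication/division keeps the fewest significant figures: 265.68 → 5 s.f., 1.73 → 3 s.f.; limit is 3.
Rounded to 3 significant figures: 4.60 × 10².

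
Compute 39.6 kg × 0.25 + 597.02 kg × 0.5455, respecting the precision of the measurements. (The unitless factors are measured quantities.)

39.6 × 0.25 = 9.9 → 9.9 kg (2 s.f., last digit at the 10^-1 place).
597.02 × 0.5455 = 325.67441 → 325.7 kg (4 s.f., last digit at the 10^-1 place).
Sum: 335.57441 kg; keep the coarser place, 10^-1.
Result: 3.356 × 10² kg.

3.356 × 10² kg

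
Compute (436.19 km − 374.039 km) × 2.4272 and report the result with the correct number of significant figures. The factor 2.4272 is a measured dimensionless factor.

436.19 km − 374.039 km = 62.151 km; the difference is limited to 2 decimal places (4 s.f.).
Carrying full precision, 62.151 × 2.4272 = 150.8529072 km; 2.4272 has 5 s.f., so the result keeps min(4, 5) = 4 s.f.
Rounded to 4 significant figures: 150.9 km.

150.9 km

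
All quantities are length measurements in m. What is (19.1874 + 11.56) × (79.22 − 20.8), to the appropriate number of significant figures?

19.1874 + 11.56 = 30.7474, limited to 2 d.p. → 4 s.f.; 79.22 − 20.8 = 58.42, limited to 1 d.p. → 3 s.f.
Carrying full precision, 30.7474 × 58.42 = 1796.263108; keep min(4, 3) = 3 s.f.
Rounded to 3 significant figures: 1.80 × 10³ m².

1.80 × 10³ m²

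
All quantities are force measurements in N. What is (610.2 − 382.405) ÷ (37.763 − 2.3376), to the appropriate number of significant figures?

610.2 − 382.405 = 227.795, limited to 1 d.p. → 4 s.f.; 37.763 − 2.3376 = 35.4254, limited to 3 d.p. → 5 s.f.
Carrying full precision, 227.795 ÷ 35.4254 = 6.43027319381…; keep min(4, 5) = 4 s.f.
Rounded to 4 significant figures: 6.430.

6.430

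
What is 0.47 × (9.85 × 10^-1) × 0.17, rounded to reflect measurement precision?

0.079

0.47 × (9.85 × 10^-1) × 0.17 = 0.0787015
Multiplication/division keeps the fewest significant figures: 0.47 → 2 s.f., 9.85 × 10^-1 → 3 s.f., 0.17 → 2 s.f.; limit is 2.
Rounded to 2 significant figures: 0.079.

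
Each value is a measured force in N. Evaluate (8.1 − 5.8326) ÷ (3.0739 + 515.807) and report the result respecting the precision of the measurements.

0.0044

8.1 − 5.8326 = 2.2674, limited to 1 d.p. → 2 s.f.; 3.0739 + 515.807 = 518.8809, limited to 3 d.p. → 6 s.f.
Carrying full precision, 2.2674 ÷ 518.8809 = 0.00436978890532…; keep min(2, 6) = 2 s.f.
Rounded to 2 significant figures: 0.0044.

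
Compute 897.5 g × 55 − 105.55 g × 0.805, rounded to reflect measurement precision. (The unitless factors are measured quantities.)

897.5 × 55 = 49362.5 → 4.9 × 10^4 g (2 s.f., last digit at the 10^3 place).
105.55 × 0.805 = 84.96775 → 85.0 g (3 s.f., last digit at the 10^-1 place).
Difference: 49277.53225 g; keep the coarser place, 10^3.
Result: 4.9 × 10^4 g.

4.9 × 10^4 g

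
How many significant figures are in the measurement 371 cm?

3

371: every digit is nonzero and significant.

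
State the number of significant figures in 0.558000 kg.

0.558000: leading zeros are not significant; trailing zeros after a decimal point are significant.

6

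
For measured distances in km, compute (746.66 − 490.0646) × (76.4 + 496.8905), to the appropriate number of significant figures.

1.471 × 10^5 km²

746.66 − 490.0646 = 256.5954, limited to 2 d.p. → 5 s.f.; 76.4 + 496.8905 = 573.2905, limited to 1 d.p. → 4 s.f.
Carrying full precision, 256.5954 × 573.2905 = 147103.705164…; keep min(5, 4) = 4 s.f.
Rounded to 4 significant figures: 1.471 × 10^5 km².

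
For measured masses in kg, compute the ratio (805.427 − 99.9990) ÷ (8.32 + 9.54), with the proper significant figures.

805.427 − 99.9990 = 705.4280, limited to 3 d.p. → 6 s.f.; 8.32 + 9.54 = 17.86, limited to 2 d.p. → 4 s.f.
Carrying full precision, 705.4280 ÷ 17.86 = 39.4976483763…; keep min(6, 4) = 4 s.f.
Rounded to 4 significant figures: 39.50.

39.50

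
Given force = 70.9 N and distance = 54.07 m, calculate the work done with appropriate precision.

3.83 × 10³ J

work done = 70.9 N × 54.07 m = 3833.563 J.
70.9 has 3 significant figures; 54.07 has 4.
Division/multiplication keeps the fewest: 3 significant figures.
Rounded: 3.83 × 10³ J.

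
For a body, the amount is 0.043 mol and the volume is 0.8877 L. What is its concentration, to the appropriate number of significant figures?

4.8 × 10^-2 mol/L

concentration = 0.043 mol ÷ 0.8877 L = 0.0484397882167… mol/L.
0.043 has 2 significant figures; 0.8877 has 4.
Division/multiplication keeps the fewest: 2 significant figures.
Rounded: 4.8 × 10^-2 mol/L.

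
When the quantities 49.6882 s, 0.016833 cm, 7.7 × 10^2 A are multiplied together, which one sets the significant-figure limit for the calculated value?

7.7 × 10^2 A

49.6882 s → 6 s.f.; 0.016833 cm → 5 s.f.; 7.7 × 10^2 A → 2 s.f.
The fewest is 2 significant figures, from 7.7 × 10^2 A.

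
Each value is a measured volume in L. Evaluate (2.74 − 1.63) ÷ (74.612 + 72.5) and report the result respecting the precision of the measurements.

0.00755

2.74 − 1.63 = 1.11, limited to 2 d.p. → 3 s.f.; 74.612 + 72.5 = 147.112, limited to 1 d.p. → 4 s.f.
Carrying full precision, 1.11 ÷ 147.112 = 0.00754527162978…; keep min(3, 4) = 3 s.f.
Rounded to 3 significant figures: 0.00755.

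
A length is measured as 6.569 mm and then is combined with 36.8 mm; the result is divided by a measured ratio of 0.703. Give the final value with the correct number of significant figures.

61.7 mm

6.569 mm + 36.8 mm = 43.369 mm; the sum is limited to 1 decimal place (3 s.f.).
Carrying full precision, 43.369 ÷ 0.703 = 61.6913229018… mm; 0.703 has 3 s.f., so the result keeps min(3, 3) = 3 s.f.
Rounded to 3 significant figures: 61.7 mm.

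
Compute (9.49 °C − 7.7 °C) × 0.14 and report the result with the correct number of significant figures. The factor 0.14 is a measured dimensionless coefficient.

9.49 °C − 7.7 °C = 1.79 °C; the difference is limited to 1 decimal place (2 s.f.).
Carrying full precision, 1.79 × 0.14 = 0.2506 °C; 0.14 has 2 s.f., so the result keeps min(2, 2) = 2 s.f.
Rounded to 2 significant figures: 0.25 °C.

0.25 °C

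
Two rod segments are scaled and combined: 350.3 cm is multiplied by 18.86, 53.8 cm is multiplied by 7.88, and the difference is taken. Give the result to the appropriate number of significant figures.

350.3 × 18.86 = 6606.658 → 6607 cm (4 s.f., last digit at the 10^0 place).
53.8 × 7.88 = 423.944 → 424 cm (3 s.f., last digit at the 10^0 place).
Difference: 6182.714 cm; keep the coarser place, 10^0.
Result: 6183 cm.

6183 cm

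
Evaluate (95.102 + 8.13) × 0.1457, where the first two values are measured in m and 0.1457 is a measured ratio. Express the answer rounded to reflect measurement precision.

15.04 m

95.102 m + 8.13 m = 103.232 m; the sum is limited to 2 decimal places (5 s.f.).
Carrying full precision, 103.232 × 0.1457 = 15.0409024 m; 0.1457 has 4 s.f., so the result keeps min(5, 4) = 4 s.f.
Rounded to 4 significant figures: 15.04 m.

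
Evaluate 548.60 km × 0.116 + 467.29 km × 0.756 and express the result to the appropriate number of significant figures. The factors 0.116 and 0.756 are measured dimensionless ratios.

4.17 × 10² km

548.60 × 0.116 = 63.6376 → 63.6 km (3 s.f., last digit at the 10^-1 place).
467.29 × 0.756 = 353.27124 → 353 km (3 s.f., last digit at the 10^0 place).
Sum: 416.90884 km; keep the coarser place, 10^0.
Result: 4.17 × 10² km.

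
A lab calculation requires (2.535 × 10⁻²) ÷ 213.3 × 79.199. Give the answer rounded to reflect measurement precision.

(2.535 × 10⁻²) ÷ 213.3 × 79.199 = 0.00941253938115…
Multiplication/division keeps the fewest significant figures: 2.535 × 10⁻² → 4 s.f., 213.3 → 4 s.f., 79.199 → 5 s.f.; limit is 4.
Rounded to 4 significant figures: 0.009413.

0.009413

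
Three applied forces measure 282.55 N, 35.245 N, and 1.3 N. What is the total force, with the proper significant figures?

3.191 × 10^2 N

282.55 N + 35.245 N + 1.3 N = 319.095 N.
Addition/subtraction keeps the fewest decimal places: 282.55 → 2 decimal places, 35.245 → 3 decimal places, 1.3 → 1 decimal place; limit is 1.
Rounded to 1 decimal place: 3.191 × 10^2 N.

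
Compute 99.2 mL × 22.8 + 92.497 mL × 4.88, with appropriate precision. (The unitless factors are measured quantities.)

2.71 × 10³ mL

99.2 × 22.8 = 2261.76 → 2.26 × 10³ mL (3 s.f., last digit at the 10^1 place).
92.497 × 4.88 = 451.38536 → 451 mL (3 s.f., last digit at the 10^0 place).
Sum: 2713.14536 mL; keep the coarser place, 10^1.
Result: 2.71 × 10³ mL.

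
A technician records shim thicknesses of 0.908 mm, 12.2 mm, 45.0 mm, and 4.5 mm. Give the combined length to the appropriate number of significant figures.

62.6 mm

0.908 mm + 12.2 mm + 45.0 mm + 4.5 mm = 62.608 mm.
Addition/subtraction keeps the fewest decimal places: 0.908 → 3 decimal places, 12.2 → 1 decimal place, 45.0 → 1 decimal place, 4.5 → 1 decimal place; limit is 1.
Rounded to 1 decimal place: 62.6 mm.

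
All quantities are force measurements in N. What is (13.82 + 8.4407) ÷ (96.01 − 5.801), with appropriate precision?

0.2468

13.82 + 8.4407 = 22.2607, limited to 2 d.p. → 4 s.f.; 96.01 − 5.801 = 90.209, limited to 2 d.p. → 4 s.f.
Carrying full precision, 22.2607 ÷ 90.209 = 0.246768060837…; keep min(4, 4) = 4 s.f.
Rounded to 4 significant figures: 0.2468.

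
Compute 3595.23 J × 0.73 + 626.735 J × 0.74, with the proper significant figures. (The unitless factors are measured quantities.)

3595.23 × 0.73 = 2624.5179 → 2.6 × 10³ J (2 s.f., last digit at the 10^2 place).
626.735 × 0.74 = 463.7839 → 4.6 × 10² J (2 s.f., last digit at the 10^1 place).
Sum: 3088.3018 J; keep the coarser place, 10^2.
Result: 3.1 × 10³ J.

3.1 × 10³ J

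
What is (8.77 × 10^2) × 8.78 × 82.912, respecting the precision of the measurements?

6.38 × 10^5

(8.77 × 10^2) × 8.78 × 82.912 = 638427.37472
Multiplication/division keeps the fewest significant figures: 8.77 × 10^2 → 3 s.f., 8.78 → 3 s.f., 82.912 → 5 s.f.; limit is 3.
Rounded to 3 significant figures: 6.38 × 10^5.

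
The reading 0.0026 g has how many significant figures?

2

0.0026: leading zeros are not significant.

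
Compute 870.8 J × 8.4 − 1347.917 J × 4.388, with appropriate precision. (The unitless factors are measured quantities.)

1.4 × 10³ J

870.8 × 8.4 = 7314.72 → 7.3 × 10³ J (2 s.f., last digit at the 10^2 place).
1347.917 × 4.388 = 5914.659796 → 5.915 × 10³ J (4 s.f., last digit at the 10^0 place).
Difference: 1400.060204 J; keep the coarser place, 10^2.
Result: 1.4 × 10³ J.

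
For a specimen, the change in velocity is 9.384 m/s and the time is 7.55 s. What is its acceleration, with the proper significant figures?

acceleration = 9.384 m/s ÷ 7.55 s = 1.24291390728… m/s².
9.384 has 4 significant figures; 7.55 has 3.
Division/multiplication keeps the fewest: 3 significant figures.
Rounded: 1.24 m/s².

1.24 m/s²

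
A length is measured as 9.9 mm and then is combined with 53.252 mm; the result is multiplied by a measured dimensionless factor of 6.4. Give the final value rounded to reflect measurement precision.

9.9 mm + 53.252 mm = 63.152 mm; the sum is limited to 1 decimal place (3 s.f.).
Carrying full precision, 63.152 × 6.4 = 404.1728 mm; 6.4 has 2 s.f., so the result keeps min(3, 2) = 2 s.f.
Rounded to 2 significant figures: 4.0 × 10^2 mm.

4.0 × 10^2 mm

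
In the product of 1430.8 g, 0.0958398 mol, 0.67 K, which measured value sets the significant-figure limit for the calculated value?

1430.8 g → 5 s.f.; 0.0958398 mol → 6 s.f.; 0.67 K → 2 s.f.
The fewest is 2 significant figures, from 0.67 K.

0.67 K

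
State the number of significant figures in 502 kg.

3

502: zeros between nonzero digits are significant.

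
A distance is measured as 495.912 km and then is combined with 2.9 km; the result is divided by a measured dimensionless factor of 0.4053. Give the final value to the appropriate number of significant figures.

495.912 km + 2.9 km = 498.812 km; the sum is limited to 1 decimal place (4 s.f.).
Carrying full precision, 498.812 ÷ 0.4053 = 1230.72292129… km; 0.4053 has 4 s.f., so the result keeps min(4, 4) = 4 s.f.
Rounded to 4 significant figures: 1231 km.

1231 km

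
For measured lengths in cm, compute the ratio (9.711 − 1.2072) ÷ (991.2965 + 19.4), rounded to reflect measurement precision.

0.008414

9.711 − 1.2072 = 8.5038, limited to 3 d.p. → 4 s.f.; 991.2965 + 19.4 = 1010.6965, limited to 1 d.p. → 5 s.f.
Carrying full precision, 8.5038 ÷ 1010.6965 = 0.00841380176937…; keep min(4, 5) = 4 s.f.
Rounded to 4 significant figures: 0.008414.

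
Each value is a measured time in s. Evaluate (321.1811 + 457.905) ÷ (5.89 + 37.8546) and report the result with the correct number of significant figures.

17.81

321.1811 + 457.905 = 779.0861, limited to 3 d.p. → 6 s.f.; 5.89 + 37.8546 = 43.7446, limited to 2 d.p. → 4 s.f.
Carrying full precision, 779.0861 ÷ 43.7446 = 17.8098805338…; keep min(6, 4) = 4 s.f.
Rounded to 4 significant figures: 17.81.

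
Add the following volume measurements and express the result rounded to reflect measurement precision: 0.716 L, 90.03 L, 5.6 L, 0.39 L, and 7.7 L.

104.4 L

0.716 L + 90.03 L + 5.6 L + 0.39 L + 7.7 L = 104.436 L.
Addition/subtraction keeps the fewest decimal places: 0.716 → 3 decimal places, 90.03 → 2 decimal places, 5.6 → 1 decimal place, 0.39 → 2 decimal places, 7.7 → 1 decimal place; limit is 1.
Rounded to 1 decimal place: 104.4 L.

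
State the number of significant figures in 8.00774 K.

8.00774: zeros between nonzero digits are significant.

6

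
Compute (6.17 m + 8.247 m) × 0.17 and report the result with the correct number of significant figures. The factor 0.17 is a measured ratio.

2.5 m

6.17 m + 8.247 m = 14.417 m; the sum is limited to 2 decimal places (4 s.f.).
Carrying full precision, 14.417 × 0.17 = 2.45089 m; 0.17 has 2 s.f., so the result keeps min(4, 2) = 2 s.f.
Rounded to 2 significant figures: 2.5 m.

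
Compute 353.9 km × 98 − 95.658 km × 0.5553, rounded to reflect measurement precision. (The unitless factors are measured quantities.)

3.5 × 10^4 km

353.9 × 98 = 34682.2 → 3.5 × 10^4 km (2 s.f., last digit at the 10^3 place).
95.658 × 0.5553 = 53.1188874 → 53.12 km (4 s.f., last digit at the 10^-2 place).
Difference: 34629.0811126 km; keep the coarser place, 10^3.
Result: 3.5 × 10^4 km.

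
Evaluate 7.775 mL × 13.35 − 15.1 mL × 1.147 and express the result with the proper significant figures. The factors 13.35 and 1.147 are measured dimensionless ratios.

7.775 × 13.35 = 103.79625 → 1.038 × 10^2 mL (4 s.f., last digit at the 10^-1 place).
15.1 × 1.147 = 17.3197 → 17.3 mL (3 s.f., last digit at the 10^-1 place).
Difference: 86.47655 mL; keep the coarser place, 10^-1.
Result: 86.5 mL.

86.5 mL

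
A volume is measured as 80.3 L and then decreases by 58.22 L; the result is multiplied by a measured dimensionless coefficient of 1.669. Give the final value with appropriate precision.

36.9 L

80.3 L − 58.22 L = 22.08 L; the difference is limited to 1 decimal place (3 s.f.).
Carrying full precision, 22.08 × 1.669 = 36.85152 L; 1.669 has 4 s.f., so the result keeps min(3, 4) = 3 s.f.
Rounded to 3 significant figures: 36.9 L.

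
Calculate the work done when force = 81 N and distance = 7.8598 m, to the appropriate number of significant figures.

6.4 × 10² J

work done = 81 N × 7.8598 m = 636.6438 J.
81 has 2 significant figures; 7.8598 has 5.
Division/multiplication keeps the fewest: 2 significant figures.
Rounded: 6.4 × 10² J.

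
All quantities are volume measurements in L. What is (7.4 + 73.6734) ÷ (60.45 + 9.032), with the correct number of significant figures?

1.17

7.4 + 73.6734 = 81.0734, limited to 1 d.p. → 3 s.f.; 60.45 + 9.032 = 69.482, limited to 2 d.p. → 4 s.f.
Carrying full precision, 81.0734 ÷ 69.482 = 1.16682594053…; keep min(3, 4) = 3 s.f.
Rounded to 3 significant figures: 1.17.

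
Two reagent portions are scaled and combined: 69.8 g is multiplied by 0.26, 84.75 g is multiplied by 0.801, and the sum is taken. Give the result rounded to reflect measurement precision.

69.8 × 0.26 = 18.148 → 18 g (2 s.f., last digit at the 10^0 place).
84.75 × 0.801 = 67.88475 → 67.9 g (3 s.f., last digit at the 10^-1 place).
Sum: 86.03275 g; keep the coarser place, 10^0.
Result: 86 g.

86 g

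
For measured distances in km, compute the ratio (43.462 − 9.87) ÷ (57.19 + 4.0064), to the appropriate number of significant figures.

43.462 − 9.87 = 33.592, limited to 2 d.p. → 4 s.f.; 57.19 + 4.0064 = 61.1964, limited to 2 d.p. → 4 s.f.
Carrying full precision, 33.592 ÷ 61.1964 = 0.54892117837…; keep min(4, 4) = 4 s.f.
Rounded to 4 significant figures: 0.5489.

0.5489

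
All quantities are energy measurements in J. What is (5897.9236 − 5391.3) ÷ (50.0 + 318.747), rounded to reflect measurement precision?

1.374

5897.9236 − 5391.3 = 506.6236, limited to 1 d.p. → 4 s.f.; 50.0 + 318.747 = 368.747, limited to 1 d.p. → 4 s.f.
Carrying full precision, 506.6236 ÷ 368.747 = 1.37390568601…; keep min(4, 4) = 4 s.f.
Rounded to 4 significant figures: 1.374.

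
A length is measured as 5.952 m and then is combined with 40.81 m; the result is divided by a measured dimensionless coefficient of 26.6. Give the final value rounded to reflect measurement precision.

1.76 m

5.952 m + 40.81 m = 46.762 m; the sum is limited to 2 decimal places (4 s.f.).
Carrying full precision, 46.762 ÷ 26.6 = 1.75796992481… m; 26.6 has 3 s.f., so the result keeps min(4, 3) = 3 s.f.
Rounded to 3 significant figures: 1.76 m.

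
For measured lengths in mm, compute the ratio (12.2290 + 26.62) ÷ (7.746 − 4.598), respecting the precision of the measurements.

12.2290 + 26.62 = 38.8490, limited to 2 d.p. → 4 s.f.; 7.746 − 4.598 = 3.148, limited to 3 d.p. → 4 s.f.
Carrying full precision, 38.8490 ÷ 3.148 = 12.3408513342…; keep min(4, 4) = 4 s.f.
Rounded to 4 significant figures: 12.34.

12.34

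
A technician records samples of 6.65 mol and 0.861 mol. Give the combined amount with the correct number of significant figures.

7.51 mol

6.65 mol + 0.861 mol = 7.511 mol.
Addition/subtraction keeps the fewest decimal places: 6.65 → 2 decimal places, 0.861 → 3 decimal places; limit is 2.
Rounded to 2 decimal places: 7.51 mol.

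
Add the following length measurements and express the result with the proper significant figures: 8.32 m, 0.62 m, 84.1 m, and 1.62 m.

94.7 m

8.32 m + 0.62 m + 84.1 m + 1.62 m = 94.66 m.
Addition/subtraction keeps the fewest decimal places: 8.32 → 2 decimal places, 0.62 → 2 decimal places, 84.1 → 1 decimal place, 1.62 → 2 decimal places; limit is 1.
Rounded to 1 decimal place: 94.7 m.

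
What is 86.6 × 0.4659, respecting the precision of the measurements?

40.3

86.6 × 0.4659 = 40.34694
Multiplication/division keeps the fewest significant figures: 86.6 → 3 s.f., 0.4659 → 4 s.f.; limit is 3.
Rounded to 3 significant figures: 40.3.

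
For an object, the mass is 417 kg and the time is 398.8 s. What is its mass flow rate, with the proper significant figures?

1.05 kg/s

mass flow rate = 417 kg ÷ 398.8 s = 1.04563691073… kg/s.
417 has 3 significant figures; 398.8 has 4.
Division/multiplication keeps the fewest: 3 significant figures.
Rounded: 1.05 kg/s.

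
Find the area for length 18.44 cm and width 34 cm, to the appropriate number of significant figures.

6.3 × 10^2 cm²

area = 18.44 cm × 34 cm = 626.96 cm².
18.44 has 4 significant figures; 34 has 2.
Division/multiplication keeps the fewest: 2 significant figures.
Rounded: 6.3 × 10^2 cm².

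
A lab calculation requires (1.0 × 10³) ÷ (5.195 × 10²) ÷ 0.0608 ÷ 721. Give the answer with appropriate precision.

0.044

(1.0 × 10³) ÷ (5.195 × 10²) ÷ 0.0608 ÷ 721 = 0.0439112301812…
Multiplication/division keeps the fewest significant figures: 1.0 × 10³ → 2 s.f., 5.195 × 10² → 4 s.f., 0.0608 → 3 s.f., 721 → 3 s.f.; limit is 2.
Rounded to 2 significant figures: 0.044.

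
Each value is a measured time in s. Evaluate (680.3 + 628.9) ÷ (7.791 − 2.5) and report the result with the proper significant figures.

2.5 × 10²

680.3 + 628.9 = 1309.2, limited to 1 d.p. → 5 s.f.; 7.791 − 2.5 = 5.291, limited to 1 d.p. → 2 s.f.
Carrying full precision, 1309.2 ÷ 5.291 = 247.439047439…; keep min(5, 2) = 2 s.f.
Rounded to 2 significant figures: 2.5 × 10².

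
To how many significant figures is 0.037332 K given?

5

0.037332: leading zeros are not significant.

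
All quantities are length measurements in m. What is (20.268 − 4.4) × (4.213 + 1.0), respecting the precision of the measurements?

83 m²

20.268 − 4.4 = 15.868, limited to 1 d.p. → 3 s.f.; 4.213 + 1.0 = 5.213, limited to 1 d.p. → 2 s.f.
Carrying full precision, 15.868 × 5.213 = 82.719884; keep min(3, 2) = 2 s.f.
Rounded to 2 significant figures: 83 m².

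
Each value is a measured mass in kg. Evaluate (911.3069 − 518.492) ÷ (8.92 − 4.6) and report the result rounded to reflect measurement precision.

911.3069 − 518.492 = 392.8149, limited to 3 d.p. → 6 s.f.; 8.92 − 4.6 = 4.32, limited to 1 d.p. → 2 s.f.
Carrying full precision, 392.8149 ÷ 4.32 = 90.929375; keep min(6, 2) = 2 s.f.
Rounded to 2 significant figures: 91.

91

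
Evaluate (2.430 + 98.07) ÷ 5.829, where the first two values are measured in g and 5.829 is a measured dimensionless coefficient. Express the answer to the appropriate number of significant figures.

2.430 g + 98.07 g = 100.500 g; the sum is limited to 2 decimal places (5 s.f.).
Carrying full precision, 100.500 ÷ 5.829 = 17.2413793103… g; 5.829 has 4 s.f., so the result keeps min(5, 4) = 4 s.f.
Rounded to 4 significant figures: 17.24 g.

17.24 g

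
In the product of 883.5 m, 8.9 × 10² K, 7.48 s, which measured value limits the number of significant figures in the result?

8.9 × 10² K

883.5 m → 4 s.f.; 8.9 × 10² K → 2 s.f.; 7.48 s → 3 s.f.
The fewest is 2 significant figures, from 8.9 × 10² K.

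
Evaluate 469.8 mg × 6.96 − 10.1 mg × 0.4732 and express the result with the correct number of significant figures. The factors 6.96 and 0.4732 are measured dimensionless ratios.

3.27 × 10^3 mg

469.8 × 6.96 = 3269.808 → 3.27 × 10^3 mg (3 s.f., last digit at the 10^1 place).
10.1 × 0.4732 = 4.77932 → 4.78 mg (3 s.f., last digit at the 10^-2 place).
Difference: 3265.02868 mg; keep the coarser place, 10^1.
Result: 3.27 × 10^3 mg.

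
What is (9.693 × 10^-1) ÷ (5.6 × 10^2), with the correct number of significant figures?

(9.693 × 10^-1) ÷ (5.6 × 10^2) = 0.00173089285714…
Multiplication/division keeps the fewest significant figures: 9.693 × 10^-1 → 4 s.f., 5.6 × 10^2 → 2 s.f.; limit is 2.
Rounded to 2 significant figures: 0.0017.

0.0017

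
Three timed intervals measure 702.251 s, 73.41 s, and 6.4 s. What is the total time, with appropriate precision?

782.1 s

702.251 s + 73.41 s + 6.4 s = 782.061 s.
Addition/subtraction keeps the fewest decimal places: 702.251 → 3 decimal places, 73.41 → 2 decimal places, 6.4 → 1 decimal place; limit is 1.
Rounded to 1 decimal place: 782.1 s.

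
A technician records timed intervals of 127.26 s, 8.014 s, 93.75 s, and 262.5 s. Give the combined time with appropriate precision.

491.5 s

127.26 s + 8.014 s + 93.75 s + 262.5 s = 491.524 s.
Addition/subtraction keeps the fewest decimal places: 127.26 → 2 decimal places, 8.014 → 3 decimal places, 93.75 → 2 decimal places, 262.5 → 1 decimal place; limit is 1.
Rounded to 1 decimal place: 491.5 s.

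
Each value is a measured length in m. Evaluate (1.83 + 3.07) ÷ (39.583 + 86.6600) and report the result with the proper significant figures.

1.83 + 3.07 = 4.90, limited to 2 d.p. → 3 s.f.; 39.583 + 86.6600 = 126.2430, limited to 3 d.p. → 6 s.f.
Carrying full precision, 4.90 ÷ 126.2430 = 0.0388140332533…; keep min(3, 6) = 3 s.f.
Rounded to 3 significant figures: 0.0388.

0.0388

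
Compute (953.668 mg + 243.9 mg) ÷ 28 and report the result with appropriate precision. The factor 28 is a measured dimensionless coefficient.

43 mg

953.668 mg + 243.9 mg = 1197.568 mg; the sum is limited to 1 decimal place (5 s.f.).
Carrying full precision, 1197.568 ÷ 28 = 42.7702857143… mg; 28 has 2 s.f., so the result keeps min(5, 2) = 2 s.f.
Rounded to 2 significant figures: 43 mg.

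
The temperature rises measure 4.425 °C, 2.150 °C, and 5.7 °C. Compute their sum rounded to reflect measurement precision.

12.3 °C

4.425 °C + 2.150 °C + 5.7 °C = 12.275 °C.
Addition/subtraction keeps the fewest decimal places: 4.425 → 3 decimal places, 2.150 → 3 decimal places, 5.7 → 1 decimal place; limit is 1.
Rounded to 1 decimal place: 12.3 °C.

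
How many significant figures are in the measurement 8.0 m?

8.0: trailing zeros after a decimal point are significant.

2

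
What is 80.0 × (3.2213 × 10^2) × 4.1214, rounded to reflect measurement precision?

80.0 × (3.2213 × 10^2) × 4.1214 = 106210.12656
Multiplication/division keeps the fewest significant figures: 80.0 → 3 s.f., 3.2213 × 10^2 → 5 s.f., 4.1214 → 5 s.f.; limit is 3.
Rounded to 3 significant figures: 1.06 × 10^5.

1.06 × 10^5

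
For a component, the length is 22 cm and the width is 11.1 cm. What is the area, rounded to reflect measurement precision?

area = 22 cm × 11.1 cm = 244.2 cm².
22 has 2 significant figures; 11.1 has 3.
Division/multiplication keeps the fewest: 2 significant figures.
Rounded: 2.4 × 10² cm².

2.4 × 10² cm²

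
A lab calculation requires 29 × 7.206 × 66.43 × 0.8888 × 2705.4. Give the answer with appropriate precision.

29 × 7.206 × 66.43 × 0.8888 × 2705.4 = 33380438.6758…
Multiplication/division keeps the fewest significant figures: 29 → 2 s.f., 7.206 → 4 s.f., 66.43 → 4 s.f., 0.8888 → 4 s.f., 2705.4 → 5 s.f.; limit is 2.
Rounded to 2 significant figures: 3.3 × 10^7.

3.3 × 10^7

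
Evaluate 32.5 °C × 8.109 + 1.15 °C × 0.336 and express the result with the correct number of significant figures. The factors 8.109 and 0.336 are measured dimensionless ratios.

264 °C

32.5 × 8.109 = 263.5425 → 264 °C (3 s.f., last digit at the 10^0 place).
1.15 × 0.336 = 0.3864 → 0.386 °C (3 s.f., last digit at the 10^-3 place).
Sum: 263.9289 °C; keep the coarser place, 10^0.
Result: 264 °C.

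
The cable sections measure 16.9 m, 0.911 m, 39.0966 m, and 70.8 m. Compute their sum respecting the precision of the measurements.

16.9 m + 0.911 m + 39.0966 m + 70.8 m = 127.7076 m.
Addition/subtraction keeps the fewest decimal places: 16.9 → 1 decimal place, 0.911 → 3 decimal places, 39.0966 → 4 decimal places, 70.8 → 1 decimal place; limit is 1.
Rounded to 1 decimal place: 127.7 m.

127.7 m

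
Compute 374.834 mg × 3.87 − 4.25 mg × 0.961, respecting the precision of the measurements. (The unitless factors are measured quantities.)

1.45 × 10^3 mg

374.834 × 3.87 = 1450.60758 → 1.45 × 10^3 mg (3 s.f., last digit at the 10^1 place).
4.25 × 0.961 = 4.08425 → 4.08 mg (3 s.f., last digit at the 10^-2 place).
Difference: 1446.52333 mg; keep the coarser place, 10^1.
Result: 1.45 × 10^3 mg.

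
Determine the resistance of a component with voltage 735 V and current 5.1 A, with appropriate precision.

resistance = 735 V ÷ 5.1 A = 144.117647059… Ω.
735 has 3 significant figures; 5.1 has 2.
Division/multiplication keeps the fewest: 2 significant figures.
Rounded: 1.4 × 10² Ω.

1.4 × 10² Ω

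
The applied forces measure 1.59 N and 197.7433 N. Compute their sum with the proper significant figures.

1.59 N + 197.7433 N = 199.3333 N.
Addition/subtraction keeps the fewest decimal places: 1.59 → 2 decimal places, 197.7433 → 4 decimal places; limit is 2.
Rounded to 2 decimal places: 199.33 N.

199.33 N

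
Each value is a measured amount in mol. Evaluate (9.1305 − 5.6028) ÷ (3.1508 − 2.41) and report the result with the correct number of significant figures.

9.1305 − 5.6028 = 3.5277, limited to 4 d.p. → 5 s.f.; 3.1508 − 2.41 = 0.7408, limited to 2 d.p. → 2 s.f.
Carrying full precision, 3.5277 ÷ 0.7408 = 4.76201403888…; keep min(5, 2) = 2 s.f.
Rounded to 2 significant figures: 4.8.

4.8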